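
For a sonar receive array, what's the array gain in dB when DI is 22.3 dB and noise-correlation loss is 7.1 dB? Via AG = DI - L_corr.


15.2 dB


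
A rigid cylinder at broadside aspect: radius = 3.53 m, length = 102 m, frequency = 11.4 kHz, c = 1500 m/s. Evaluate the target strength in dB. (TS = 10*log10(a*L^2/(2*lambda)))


lambda = 1500/11400 = 0.13158 m
TS = 10*log10(3.53*102^2/(2*0.13158)) = 51.45

51.45 dB


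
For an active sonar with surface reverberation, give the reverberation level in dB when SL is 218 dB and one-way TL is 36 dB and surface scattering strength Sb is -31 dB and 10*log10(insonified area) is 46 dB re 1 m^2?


RL = SL - 2*TL + Sb + 10*log10(A) = 218 - 2*36 + (-31) + 46 = 161

161 dB


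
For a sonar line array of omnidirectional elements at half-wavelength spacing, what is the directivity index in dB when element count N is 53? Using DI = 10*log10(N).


DI = 10*log10(53) = 17.24

17.24 dB


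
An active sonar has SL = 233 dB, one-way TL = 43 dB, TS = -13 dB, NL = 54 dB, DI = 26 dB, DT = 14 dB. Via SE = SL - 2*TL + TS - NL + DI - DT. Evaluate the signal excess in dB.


SE = SL - 2*TL + TS - NL + DI - DT = 233 - 2*43 + (-13) - 54 + 26 - 14 = 92

92 dB


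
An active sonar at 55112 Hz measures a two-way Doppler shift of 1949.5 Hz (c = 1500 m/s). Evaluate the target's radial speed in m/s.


From fd = 2*f*v/c, v = c*fd/(2*f) = 1500 * 1949.5 / (2*55112) = 26.53

26.53 m/s


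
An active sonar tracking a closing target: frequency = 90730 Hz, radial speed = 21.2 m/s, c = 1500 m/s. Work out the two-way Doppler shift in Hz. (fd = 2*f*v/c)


fd = 2*f*v/c = 2 * 90730 * 21.2 / 1500 = 2564.63

2564.63 Hz


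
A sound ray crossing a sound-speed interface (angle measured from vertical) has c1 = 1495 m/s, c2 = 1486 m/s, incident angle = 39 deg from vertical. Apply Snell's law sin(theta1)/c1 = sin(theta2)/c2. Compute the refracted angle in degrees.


sin(theta2) = (c2/c1)*sin(theta1) = (1486/1495)*sin(39 deg) = 0.62553
theta2 = arcsin(0.62553) = 38.72

38.72 deg


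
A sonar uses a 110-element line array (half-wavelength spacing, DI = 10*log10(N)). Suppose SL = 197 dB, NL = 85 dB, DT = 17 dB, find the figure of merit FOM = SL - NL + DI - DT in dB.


115.41 dB


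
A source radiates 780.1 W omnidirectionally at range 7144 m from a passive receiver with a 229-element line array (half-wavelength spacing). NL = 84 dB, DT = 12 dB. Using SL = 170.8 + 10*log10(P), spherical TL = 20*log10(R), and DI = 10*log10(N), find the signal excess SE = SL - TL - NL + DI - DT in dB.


Step 1: SL = 170.8 + 10*log10(780.1) = 199.72 dB
Step 2: TL = 20*log10(7144) = 77.08 dB
Step 3: DI = 10*log10(229) = 23.6 dB
Step 4: SE = SL - TL - NL + DI - DT = 199.72 - 77.08 - 84 + 23.6 - 12 = 50.24

50.24 dB


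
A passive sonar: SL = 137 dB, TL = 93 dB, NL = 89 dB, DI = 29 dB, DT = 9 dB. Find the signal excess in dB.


SE = SL - TL - NL + DI - DT = 137 - 93 - 89 + 29 - 9 = -25

-25 dB


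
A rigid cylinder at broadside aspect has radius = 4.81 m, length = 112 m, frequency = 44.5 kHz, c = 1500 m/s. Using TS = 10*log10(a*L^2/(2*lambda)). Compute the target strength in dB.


59.52 dB


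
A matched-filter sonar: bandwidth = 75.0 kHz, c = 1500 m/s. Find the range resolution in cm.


dR = c/(2*BW) = 1500 / (2 * 75.0e3) = 0.01 m = 1.0 cm

1.0 cm


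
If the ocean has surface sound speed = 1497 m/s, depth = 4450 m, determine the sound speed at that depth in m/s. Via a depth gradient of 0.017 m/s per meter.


c = 1497 + 0.017 * 4450 = 1572.65

1572.65 m/s


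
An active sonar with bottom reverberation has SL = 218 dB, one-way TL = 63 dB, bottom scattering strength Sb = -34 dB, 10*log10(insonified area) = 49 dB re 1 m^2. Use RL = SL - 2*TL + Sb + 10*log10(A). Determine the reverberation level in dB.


RL = SL - 2*TL + Sb + 10*log10(A) = 218 - 2*63 + (-34) + 49 = 107

107 dB


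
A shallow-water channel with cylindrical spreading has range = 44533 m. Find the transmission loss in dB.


TL = 10*log10(44533) = 46.49

46.49 dB


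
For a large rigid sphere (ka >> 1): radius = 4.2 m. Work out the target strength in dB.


TS = 10*log10(4.2^2 / 4) = 10*log10(4.41) = 6.44

6.44 dB


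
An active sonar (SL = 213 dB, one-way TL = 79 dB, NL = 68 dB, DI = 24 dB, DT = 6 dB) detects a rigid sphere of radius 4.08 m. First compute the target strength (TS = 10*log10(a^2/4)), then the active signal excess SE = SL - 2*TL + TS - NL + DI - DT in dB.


Step 1: TS = 10*log10(4.08^2/4) = 6.19 dB
Step 2: SE = SL - 2*TL + TS - NL + DI - DT = 213 - 2*79 + (6.19) - 68 + 24 - 6 = 11.19

11.19 dB


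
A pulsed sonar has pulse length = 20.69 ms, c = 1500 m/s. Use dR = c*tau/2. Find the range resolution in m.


15.5175 m


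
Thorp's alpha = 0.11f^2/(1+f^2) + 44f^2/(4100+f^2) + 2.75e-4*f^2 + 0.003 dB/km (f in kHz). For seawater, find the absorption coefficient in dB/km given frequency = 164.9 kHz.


45.826 dB/km


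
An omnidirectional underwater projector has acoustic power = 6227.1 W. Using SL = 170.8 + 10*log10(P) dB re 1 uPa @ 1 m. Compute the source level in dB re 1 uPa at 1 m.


SL = 170.8 + 10*log10(6227.1) = 170.8 + 37.94 = 208.74

208.74 dB


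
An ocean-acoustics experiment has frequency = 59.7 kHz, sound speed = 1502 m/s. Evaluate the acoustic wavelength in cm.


2.52 cm


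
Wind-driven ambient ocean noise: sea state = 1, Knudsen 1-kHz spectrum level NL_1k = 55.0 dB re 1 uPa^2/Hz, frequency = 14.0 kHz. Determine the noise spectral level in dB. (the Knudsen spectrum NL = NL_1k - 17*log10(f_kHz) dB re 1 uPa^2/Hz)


NL = NL_1k - 17*log10(f_kHz) = 55.0 - 17*log10(14.0) = 55.0 - (19.48) = 35.52

35.52 dB


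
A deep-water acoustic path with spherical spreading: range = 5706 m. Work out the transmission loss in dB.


75.13 dB


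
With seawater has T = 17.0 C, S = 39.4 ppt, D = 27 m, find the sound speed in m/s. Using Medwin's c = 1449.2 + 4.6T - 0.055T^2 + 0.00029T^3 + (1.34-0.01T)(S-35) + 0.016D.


1518.51 m/s


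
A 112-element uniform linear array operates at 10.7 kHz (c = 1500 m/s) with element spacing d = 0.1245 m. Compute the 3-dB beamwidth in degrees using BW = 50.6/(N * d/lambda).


Step 1: lambda = 1500/10700 = 0.14019 m
Step 2: d/lambda = 0.1245/0.14019 = 0.8881
Step 3: BW = 50.6/(N * d/lambda) = 50.6/(112 * 0.8881) = 0.51

0.51 deg


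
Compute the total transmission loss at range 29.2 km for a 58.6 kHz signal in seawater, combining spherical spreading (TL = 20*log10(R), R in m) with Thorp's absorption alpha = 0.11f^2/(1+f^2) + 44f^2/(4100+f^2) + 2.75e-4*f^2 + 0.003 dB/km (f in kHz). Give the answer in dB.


705.79 dB


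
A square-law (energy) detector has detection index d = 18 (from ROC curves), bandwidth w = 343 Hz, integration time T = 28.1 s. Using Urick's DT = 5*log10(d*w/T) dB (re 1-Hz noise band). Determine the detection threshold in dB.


DT = 5*log10(d*w/T) = 5*log10(18 * 343 / 28.1) = 5*log10(219.72) = 11.71

11.71 dB


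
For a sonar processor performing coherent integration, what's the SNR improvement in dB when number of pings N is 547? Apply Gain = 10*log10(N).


Gain = 10*log10(547) = 27.38

27.38 dB


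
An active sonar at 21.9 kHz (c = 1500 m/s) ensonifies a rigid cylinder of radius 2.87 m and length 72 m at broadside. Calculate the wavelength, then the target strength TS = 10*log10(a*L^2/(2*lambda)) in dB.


Step 1: lambda = c/f = 1500/21900 = 0.06849 m
Step 2: TS = 10*log10(a*L^2/(2*lambda)) = 10*log10(2.87*72^2/(2*0.06849)) = 50.36

50.36 dB


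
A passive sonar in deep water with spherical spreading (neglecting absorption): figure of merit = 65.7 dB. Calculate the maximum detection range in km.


1.93 km


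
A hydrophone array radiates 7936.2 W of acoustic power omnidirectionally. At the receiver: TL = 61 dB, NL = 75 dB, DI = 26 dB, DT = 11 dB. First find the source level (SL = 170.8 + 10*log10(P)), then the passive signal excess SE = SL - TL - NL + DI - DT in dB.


Step 1: SL = 170.8 + 10*log10(7936.2) = 209.8 dB
Step 2: SE = SL - TL - NL + DI - DT = 209.8 - 61 - 75 + 26 - 11 = 88.8

88.8 dB


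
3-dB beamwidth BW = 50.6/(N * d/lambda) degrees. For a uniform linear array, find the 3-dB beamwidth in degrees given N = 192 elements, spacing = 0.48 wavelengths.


BW = 50.6 / (192 * 0.48) = 50.6 / 92.16 = 0.55

0.55 deg


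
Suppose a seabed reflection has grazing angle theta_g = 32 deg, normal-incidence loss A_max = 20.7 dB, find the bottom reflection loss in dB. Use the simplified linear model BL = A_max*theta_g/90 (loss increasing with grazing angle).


BL = A_max * theta_g / 90 = 20.7 * 32 / 90 = 7.36

7.36 dB


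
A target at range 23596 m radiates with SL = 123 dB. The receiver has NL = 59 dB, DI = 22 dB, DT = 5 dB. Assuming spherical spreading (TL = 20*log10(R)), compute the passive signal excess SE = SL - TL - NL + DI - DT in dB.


-6.46 dB


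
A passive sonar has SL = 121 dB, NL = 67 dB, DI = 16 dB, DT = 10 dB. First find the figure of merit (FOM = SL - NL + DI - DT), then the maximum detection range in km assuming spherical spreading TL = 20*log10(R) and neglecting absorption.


Step 1: FOM = SL - NL + DI - DT = 121 - 67 + 16 - 10 = 60 dB
Step 2: at max range FOM = TL = 20*log10(R), so R = 10^(60/20) = 1000.0 m = 1.0 km

1.0 km


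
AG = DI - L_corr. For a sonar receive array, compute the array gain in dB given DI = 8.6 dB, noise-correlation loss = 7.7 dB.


AG = DI - L_corr = 8.6 - 7.7 = 0.9

0.9 dB


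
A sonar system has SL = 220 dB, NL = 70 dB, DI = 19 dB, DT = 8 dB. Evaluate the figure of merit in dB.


FOM = SL - NL + DI - DT = 220 - 70 + 19 - 8 = 161

161 dB


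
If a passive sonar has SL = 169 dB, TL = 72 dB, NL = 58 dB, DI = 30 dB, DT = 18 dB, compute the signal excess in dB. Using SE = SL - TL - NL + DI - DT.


SE = SL - TL - NL + DI - DT = 169 - 72 - 58 + 30 - 18 = 51

51 dB


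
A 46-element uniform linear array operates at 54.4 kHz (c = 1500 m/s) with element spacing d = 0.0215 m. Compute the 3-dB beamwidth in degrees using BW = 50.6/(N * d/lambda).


Step 1: lambda = 1500/54400 = 0.02757 m
Step 2: d/lambda = 0.0215/0.02757 = 0.7798
Step 3: BW = 50.6/(N * d/lambda) = 50.6/(46 * 0.7798) = 1.41

1.41 deg


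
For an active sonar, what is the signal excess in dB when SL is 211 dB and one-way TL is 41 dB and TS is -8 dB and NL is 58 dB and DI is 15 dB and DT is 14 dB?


64 dB


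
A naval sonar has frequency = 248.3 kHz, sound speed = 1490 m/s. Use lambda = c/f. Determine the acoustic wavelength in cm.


lambda = c/f = 1490 / 248300 = 0.006 m = 0.6 cm

0.6 cm


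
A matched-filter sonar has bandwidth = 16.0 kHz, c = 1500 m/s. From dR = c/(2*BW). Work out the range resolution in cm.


4.69 cm


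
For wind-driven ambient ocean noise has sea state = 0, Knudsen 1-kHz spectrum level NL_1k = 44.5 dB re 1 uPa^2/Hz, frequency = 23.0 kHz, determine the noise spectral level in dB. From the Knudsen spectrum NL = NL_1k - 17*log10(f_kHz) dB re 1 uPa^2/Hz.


NL = NL_1k - 17*log10(f_kHz) = 44.5 - 17*log10(23.0) = 44.5 - (23.15) = 21.35

21.35 dB


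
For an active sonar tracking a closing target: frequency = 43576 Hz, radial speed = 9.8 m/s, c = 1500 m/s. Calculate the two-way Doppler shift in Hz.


569.39 Hz


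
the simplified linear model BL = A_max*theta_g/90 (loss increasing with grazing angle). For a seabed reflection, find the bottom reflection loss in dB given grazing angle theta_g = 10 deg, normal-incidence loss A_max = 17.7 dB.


1.97 dB


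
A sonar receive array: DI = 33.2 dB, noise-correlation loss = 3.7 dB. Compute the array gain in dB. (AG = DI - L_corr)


29.5 dB


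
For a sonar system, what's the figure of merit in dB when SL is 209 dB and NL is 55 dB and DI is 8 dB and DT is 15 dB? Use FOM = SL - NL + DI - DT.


FOM = SL - NL + DI - DT = 209 - 55 + 8 - 15 = 147

147 dB


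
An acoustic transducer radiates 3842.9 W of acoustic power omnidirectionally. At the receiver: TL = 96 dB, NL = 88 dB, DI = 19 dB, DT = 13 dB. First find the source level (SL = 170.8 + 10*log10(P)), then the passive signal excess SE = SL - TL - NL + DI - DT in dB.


Step 1: SL = 170.8 + 10*log10(3842.9) = 206.65 dB
Step 2: SE = SL - TL - NL + DI - DT = 206.65 - 96 - 88 + 19 - 13 = 28.65

28.65 dB


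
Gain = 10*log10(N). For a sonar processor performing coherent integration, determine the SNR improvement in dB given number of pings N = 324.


Gain = 10*log10(324) = 25.11

25.11 dB


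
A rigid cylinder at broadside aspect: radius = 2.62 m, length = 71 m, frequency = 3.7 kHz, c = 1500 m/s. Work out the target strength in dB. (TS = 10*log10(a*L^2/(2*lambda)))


lambda = 1500/3700 = 0.40541 m
TS = 10*log10(2.62*71^2/(2*0.40541)) = 42.12

42.12 dB


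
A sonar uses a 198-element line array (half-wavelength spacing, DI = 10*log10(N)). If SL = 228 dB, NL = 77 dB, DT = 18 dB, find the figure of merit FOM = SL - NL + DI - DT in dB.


Step 1: DI = 10*log10(198) = 22.97 dB
Step 2: FOM = SL - NL + DI - DT = 228 - 77 + 22.97 - 18 = 155.97

155.97 dB


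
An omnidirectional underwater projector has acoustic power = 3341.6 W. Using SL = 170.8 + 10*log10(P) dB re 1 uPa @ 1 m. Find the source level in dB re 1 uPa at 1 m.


SL = 170.8 + 10*log10(3341.6) = 170.8 + 35.24 = 206.04

206.04 dB


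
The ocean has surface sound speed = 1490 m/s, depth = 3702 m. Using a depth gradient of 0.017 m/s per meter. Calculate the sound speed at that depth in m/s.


1552.934 m/s


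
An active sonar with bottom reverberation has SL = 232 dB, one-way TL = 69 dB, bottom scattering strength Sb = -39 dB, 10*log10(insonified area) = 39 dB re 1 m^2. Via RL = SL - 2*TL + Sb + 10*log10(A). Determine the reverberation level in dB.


94 dB


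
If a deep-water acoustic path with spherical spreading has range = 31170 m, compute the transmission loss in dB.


TL = 20*log10(31170) = 89.87

89.87 dB


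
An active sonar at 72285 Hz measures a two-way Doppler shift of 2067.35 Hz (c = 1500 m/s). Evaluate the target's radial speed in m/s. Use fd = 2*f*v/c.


From fd = 2*f*v/c, v = c*fd/(2*f) = 1500 * 2067.35 / (2*72285) = 21.45

21.45 m/s


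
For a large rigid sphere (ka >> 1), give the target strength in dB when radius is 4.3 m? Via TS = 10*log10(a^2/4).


6.65 dB


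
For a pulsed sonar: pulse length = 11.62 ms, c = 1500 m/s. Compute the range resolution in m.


dR = c*tau/2 = 1500 * 11.62e-3 / 2 = 8.715

8.715 m


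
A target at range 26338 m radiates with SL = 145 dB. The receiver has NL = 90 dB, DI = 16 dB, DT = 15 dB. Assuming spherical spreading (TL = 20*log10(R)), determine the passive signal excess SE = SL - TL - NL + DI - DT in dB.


-32.41 dB


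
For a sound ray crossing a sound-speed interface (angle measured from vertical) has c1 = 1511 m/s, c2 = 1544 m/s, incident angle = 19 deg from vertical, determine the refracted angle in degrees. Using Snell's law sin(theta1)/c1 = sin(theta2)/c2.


sin(theta2) = (c2/c1)*sin(theta1) = (1544/1511)*sin(19 deg) = 0.33268
theta2 = arcsin(0.33268) = 19.43

19.43 deg


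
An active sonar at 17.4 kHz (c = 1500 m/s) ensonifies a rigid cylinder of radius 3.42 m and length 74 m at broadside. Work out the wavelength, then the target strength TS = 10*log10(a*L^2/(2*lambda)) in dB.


Step 1: lambda = c/f = 1500/17400 = 0.08621 m
Step 2: TS = 10*log10(a*L^2/(2*lambda)) = 10*log10(3.42*74^2/(2*0.08621)) = 50.36

50.36 dB


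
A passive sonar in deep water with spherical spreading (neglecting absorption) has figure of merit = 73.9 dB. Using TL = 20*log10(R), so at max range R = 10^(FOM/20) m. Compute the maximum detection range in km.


At max range FOM = TL, so 20*log10(R) = 73.9
R = 10^(73.9/20) = 4954.5 m = 4.95 km

4.95 km


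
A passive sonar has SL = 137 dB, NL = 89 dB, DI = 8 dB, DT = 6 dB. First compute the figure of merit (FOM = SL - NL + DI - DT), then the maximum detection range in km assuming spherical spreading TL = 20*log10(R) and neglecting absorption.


Step 1: FOM = SL - NL + DI - DT = 137 - 89 + 8 - 6 = 50 dB
Step 2: at max range FOM = TL = 20*log10(R), so R = 10^(50/20) = 316.23 m = 0.32 km

0.32 km


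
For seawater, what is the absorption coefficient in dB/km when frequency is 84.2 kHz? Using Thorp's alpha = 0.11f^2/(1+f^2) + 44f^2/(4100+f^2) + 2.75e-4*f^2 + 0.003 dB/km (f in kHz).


29.941 dB/km


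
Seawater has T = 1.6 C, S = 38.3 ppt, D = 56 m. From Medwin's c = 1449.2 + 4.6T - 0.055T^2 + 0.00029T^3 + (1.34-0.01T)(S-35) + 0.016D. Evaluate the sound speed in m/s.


1461.69 m/s


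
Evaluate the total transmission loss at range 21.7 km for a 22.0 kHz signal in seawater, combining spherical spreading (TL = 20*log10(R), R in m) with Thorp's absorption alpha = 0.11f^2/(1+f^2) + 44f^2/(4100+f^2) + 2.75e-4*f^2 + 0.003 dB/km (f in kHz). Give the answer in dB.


Step 1 (Thorp): alpha = 0.11*484.0/(1+484.0) + 44*484.0/(4100+484.0) + 2.75e-4*484.0 + 0.003 = 4.8916 dB/km
Step 2: TL_spread = 20*log10(21700) = 86.73 dB
Step 3: TL_abs = alpha*R = 4.8916 * 21.7 = 106.15 dB
Step 4: TL_total = 86.73 + 106.15 = 192.88

192.88 dB


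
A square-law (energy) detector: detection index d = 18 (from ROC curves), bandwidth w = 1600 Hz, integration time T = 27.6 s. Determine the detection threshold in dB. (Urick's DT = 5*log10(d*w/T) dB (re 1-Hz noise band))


DT = 5*log10(d*w/T) = 5*log10(18 * 1600 / 27.6) = 5*log10(1043.48) = 15.09

15.09 dB


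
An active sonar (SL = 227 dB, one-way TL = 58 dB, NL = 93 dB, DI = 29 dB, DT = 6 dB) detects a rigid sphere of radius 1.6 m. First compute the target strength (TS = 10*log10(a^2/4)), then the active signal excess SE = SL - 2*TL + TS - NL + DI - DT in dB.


Step 1: TS = 10*log10(1.6^2/4) = -1.94 dB
Step 2: SE = SL - 2*TL + TS - NL + DI - DT = 227 - 2*58 + (-1.94) - 93 + 29 - 6 = 39.06

39.06 dB


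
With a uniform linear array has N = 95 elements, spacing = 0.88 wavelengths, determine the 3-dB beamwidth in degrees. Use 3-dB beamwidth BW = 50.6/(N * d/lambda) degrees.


0.61 deg


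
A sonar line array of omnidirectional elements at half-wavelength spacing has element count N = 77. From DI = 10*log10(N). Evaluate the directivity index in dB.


18.86 dB


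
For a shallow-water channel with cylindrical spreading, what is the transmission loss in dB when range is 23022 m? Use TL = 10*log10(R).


TL = 10*log10(23022) = 43.62

43.62 dB


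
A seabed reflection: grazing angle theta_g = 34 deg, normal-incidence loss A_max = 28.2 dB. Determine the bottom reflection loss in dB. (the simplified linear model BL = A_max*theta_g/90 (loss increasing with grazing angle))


10.65 dB


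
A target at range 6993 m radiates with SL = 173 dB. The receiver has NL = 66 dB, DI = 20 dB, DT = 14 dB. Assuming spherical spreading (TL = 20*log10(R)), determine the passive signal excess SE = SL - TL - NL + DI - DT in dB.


Step 1: TL = 20*log10(6993) = 76.89 dB
Step 2: SE = 173 - 76.89 - 66 + 20 - 14 = 36.11

36.11 dB


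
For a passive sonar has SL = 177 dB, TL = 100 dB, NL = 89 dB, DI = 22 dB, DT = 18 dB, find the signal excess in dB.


-8 dB


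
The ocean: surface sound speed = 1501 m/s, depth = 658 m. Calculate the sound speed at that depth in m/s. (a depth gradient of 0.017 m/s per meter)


c = 1501 + 0.017 * 658 = 1512.186

1512.186 m/s


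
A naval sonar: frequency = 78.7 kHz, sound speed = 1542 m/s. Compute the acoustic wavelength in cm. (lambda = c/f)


lambda = c/f = 1542 / 78700 = 0.0196 m = 1.96 cm

1.96 cm


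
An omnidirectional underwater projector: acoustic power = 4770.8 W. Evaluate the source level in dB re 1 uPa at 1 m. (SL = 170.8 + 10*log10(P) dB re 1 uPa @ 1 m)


SL = 170.8 + 10*log10(4770.8) = 170.8 + 36.79 = 207.59

207.59 dB


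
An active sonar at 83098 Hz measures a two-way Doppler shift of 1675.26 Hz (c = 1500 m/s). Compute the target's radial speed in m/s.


15.12 m/s


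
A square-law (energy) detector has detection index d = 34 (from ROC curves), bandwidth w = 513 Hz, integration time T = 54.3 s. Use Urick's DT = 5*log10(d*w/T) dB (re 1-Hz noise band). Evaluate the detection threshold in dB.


DT = 5*log10(d*w/T) = 5*log10(34 * 513 / 54.3) = 5*log10(321.22) = 12.53

12.53 dB


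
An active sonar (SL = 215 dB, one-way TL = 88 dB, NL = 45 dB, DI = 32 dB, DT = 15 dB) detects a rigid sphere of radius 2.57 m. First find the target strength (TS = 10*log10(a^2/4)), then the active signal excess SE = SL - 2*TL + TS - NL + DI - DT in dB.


Step 1: TS = 10*log10(2.57^2/4) = 2.18 dB
Step 2: SE = SL - 2*TL + TS - NL + DI - DT = 215 - 2*88 + (2.18) - 45 + 32 - 15 = 13.18

13.18 dB


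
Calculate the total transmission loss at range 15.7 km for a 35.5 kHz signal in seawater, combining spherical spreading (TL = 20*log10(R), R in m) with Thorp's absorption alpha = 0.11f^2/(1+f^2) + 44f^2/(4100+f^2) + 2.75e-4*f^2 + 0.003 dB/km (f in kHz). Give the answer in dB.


Step 1 (Thorp): alpha = 0.11*1260.25/(1+1260.25) + 44*1260.25/(4100+1260.25) + 2.75e-4*1260.25 + 0.003 = 10.8043 dB/km
Step 2: TL_spread = 20*log10(15700) = 83.92 dB
Step 3: TL_abs = alpha*R = 10.8043 * 15.7 = 169.63 dB
Step 4: TL_total = 83.92 + 169.63 = 253.55

253.55 dB


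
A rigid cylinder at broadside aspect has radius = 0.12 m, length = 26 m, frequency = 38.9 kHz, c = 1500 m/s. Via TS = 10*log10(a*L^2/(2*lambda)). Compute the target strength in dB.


lambda = 1500/38900 = 0.03856 m
TS = 10*log10(0.12*26^2/(2*0.03856)) = 30.22

30.22 dB


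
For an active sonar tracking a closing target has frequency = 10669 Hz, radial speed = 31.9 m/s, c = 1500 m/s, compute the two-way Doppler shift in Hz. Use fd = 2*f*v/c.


453.79 Hz


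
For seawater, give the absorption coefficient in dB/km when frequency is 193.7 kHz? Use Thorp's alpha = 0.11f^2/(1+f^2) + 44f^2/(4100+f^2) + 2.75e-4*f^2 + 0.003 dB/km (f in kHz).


50.096 dB/km


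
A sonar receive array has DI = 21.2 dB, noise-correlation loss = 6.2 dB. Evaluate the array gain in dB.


15.0 dB


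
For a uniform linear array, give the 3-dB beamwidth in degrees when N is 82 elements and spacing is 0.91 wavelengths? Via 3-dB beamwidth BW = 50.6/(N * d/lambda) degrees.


BW = 50.6 / (82 * 0.91) = 50.6 / 74.62 = 0.68

0.68 deg


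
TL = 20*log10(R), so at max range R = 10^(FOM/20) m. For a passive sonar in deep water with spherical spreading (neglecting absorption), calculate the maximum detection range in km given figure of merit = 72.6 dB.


At max range FOM = TL, so 20*log10(R) = 72.6
R = 10^(72.6/20) = 4265.8 m = 4.27 km

4.27 km


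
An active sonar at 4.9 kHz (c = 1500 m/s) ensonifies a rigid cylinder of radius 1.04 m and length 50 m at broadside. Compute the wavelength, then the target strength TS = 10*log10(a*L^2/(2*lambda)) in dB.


Step 1: lambda = c/f = 1500/4900 = 0.30612 m
Step 2: TS = 10*log10(a*L^2/(2*lambda)) = 10*log10(1.04*50^2/(2*0.30612)) = 36.28

36.28 dB


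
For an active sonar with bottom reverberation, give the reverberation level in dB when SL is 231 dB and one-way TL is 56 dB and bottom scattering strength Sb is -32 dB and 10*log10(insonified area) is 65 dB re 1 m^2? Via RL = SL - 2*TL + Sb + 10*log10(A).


RL = SL - 2*TL + Sb + 10*log10(A) = 231 - 2*56 + (-32) + 65 = 152

152 dB


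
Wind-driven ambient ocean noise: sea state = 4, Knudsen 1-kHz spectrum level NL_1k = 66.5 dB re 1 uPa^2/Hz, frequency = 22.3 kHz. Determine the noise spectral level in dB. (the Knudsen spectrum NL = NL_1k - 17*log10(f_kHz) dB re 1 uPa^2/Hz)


43.58 dB


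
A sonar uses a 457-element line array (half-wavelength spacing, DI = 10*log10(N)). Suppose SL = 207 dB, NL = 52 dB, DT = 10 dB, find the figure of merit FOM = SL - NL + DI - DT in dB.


171.6 dB


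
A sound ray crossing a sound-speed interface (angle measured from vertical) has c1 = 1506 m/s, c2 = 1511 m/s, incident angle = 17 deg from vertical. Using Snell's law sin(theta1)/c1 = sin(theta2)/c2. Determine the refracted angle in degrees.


17.06 deg


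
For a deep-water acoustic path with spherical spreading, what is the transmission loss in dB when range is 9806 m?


TL = 20*log10(9806) = 79.83

79.83 dB


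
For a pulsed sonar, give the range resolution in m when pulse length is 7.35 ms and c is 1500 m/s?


dR = c*tau/2 = 1500 * 7.35e-3 / 2 = 5.5125

5.5125 m


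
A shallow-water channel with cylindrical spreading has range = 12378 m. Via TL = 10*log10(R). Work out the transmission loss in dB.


TL = 10*log10(12378) = 40.93

40.93 dB


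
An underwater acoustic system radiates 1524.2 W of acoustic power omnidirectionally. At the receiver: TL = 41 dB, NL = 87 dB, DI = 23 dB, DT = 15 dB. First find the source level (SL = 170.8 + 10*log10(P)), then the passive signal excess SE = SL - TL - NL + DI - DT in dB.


Step 1: SL = 170.8 + 10*log10(1524.2) = 202.63 dB
Step 2: SE = SL - TL - NL + DI - DT = 202.63 - 41 - 87 + 23 - 15 = 82.63

82.63 dB


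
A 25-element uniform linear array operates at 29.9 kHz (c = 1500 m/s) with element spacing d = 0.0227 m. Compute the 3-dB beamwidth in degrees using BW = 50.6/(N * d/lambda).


Step 1: lambda = 1500/29900 = 0.05017 m
Step 2: d/lambda = 0.0227/0.05017 = 0.4525
Step 3: BW = 50.6/(N * d/lambda) = 50.6/(25 * 0.4525) = 4.47

4.47 deg


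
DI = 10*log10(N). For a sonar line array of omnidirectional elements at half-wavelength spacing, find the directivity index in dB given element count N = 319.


25.04 dB


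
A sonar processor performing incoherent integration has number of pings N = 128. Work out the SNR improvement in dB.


Gain = 5*log10(128) = 10.54

10.54 dB


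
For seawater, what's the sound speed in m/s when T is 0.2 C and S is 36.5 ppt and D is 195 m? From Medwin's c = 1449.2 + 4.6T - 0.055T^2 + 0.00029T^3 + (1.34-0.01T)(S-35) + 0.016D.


c = 1449.2 + 4.6*0.2 - 0.055*0.2^2 + 0.00029*0.2^3 + (1.34 - 0.01*0.2)*(36.5 - 35) + 0.016*195 = 1455.24

1455.24 m/s


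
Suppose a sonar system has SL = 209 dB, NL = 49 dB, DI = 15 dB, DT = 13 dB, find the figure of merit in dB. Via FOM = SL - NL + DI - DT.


FOM = SL - NL + DI - DT = 209 - 49 + 15 - 13 = 162

162 dB


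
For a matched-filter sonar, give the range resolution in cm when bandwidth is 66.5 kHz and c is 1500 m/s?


dR = c/(2*BW) = 1500 / (2 * 66.5e3) = 0.0113 m = 1.13 cm

1.13 cm


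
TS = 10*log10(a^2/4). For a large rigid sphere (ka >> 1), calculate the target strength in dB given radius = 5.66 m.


TS = 10*log10(5.66^2 / 4) = 10*log10(8.0089) = 9.04

9.04 dB


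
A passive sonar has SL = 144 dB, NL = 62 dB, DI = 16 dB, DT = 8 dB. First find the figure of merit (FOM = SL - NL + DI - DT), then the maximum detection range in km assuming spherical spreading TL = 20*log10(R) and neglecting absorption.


Step 1: FOM = SL - NL + DI - DT = 144 - 62 + 16 - 8 = 90 dB
Step 2: at max range FOM = TL = 20*log10(R), so R = 10^(90/20) = 31622.78 m = 31.62 km

31.62 km


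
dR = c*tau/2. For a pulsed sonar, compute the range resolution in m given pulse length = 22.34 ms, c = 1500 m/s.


16.755 m


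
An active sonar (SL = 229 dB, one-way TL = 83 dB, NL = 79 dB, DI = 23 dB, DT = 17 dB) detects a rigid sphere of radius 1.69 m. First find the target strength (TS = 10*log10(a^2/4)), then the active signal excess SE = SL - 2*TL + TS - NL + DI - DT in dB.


Step 1: TS = 10*log10(1.69^2/4) = -1.46 dB
Step 2: SE = SL - 2*TL + TS - NL + DI - DT = 229 - 2*83 + (-1.46) - 79 + 23 - 17 = -11.46

-11.46 dB


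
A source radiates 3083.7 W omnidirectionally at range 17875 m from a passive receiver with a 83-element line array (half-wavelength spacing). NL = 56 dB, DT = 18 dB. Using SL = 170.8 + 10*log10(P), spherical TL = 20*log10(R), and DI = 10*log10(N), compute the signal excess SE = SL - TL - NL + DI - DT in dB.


65.84 dB


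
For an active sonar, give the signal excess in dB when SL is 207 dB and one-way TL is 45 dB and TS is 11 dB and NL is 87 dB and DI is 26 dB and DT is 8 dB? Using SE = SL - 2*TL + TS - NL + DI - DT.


59 dB


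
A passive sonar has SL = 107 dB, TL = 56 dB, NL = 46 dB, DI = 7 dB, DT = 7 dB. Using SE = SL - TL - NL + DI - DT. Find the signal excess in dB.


5 dB


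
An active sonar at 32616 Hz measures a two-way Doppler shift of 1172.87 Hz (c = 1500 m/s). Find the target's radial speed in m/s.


From fd = 2*f*v/c, v = c*fd/(2*f) = 1500 * 1172.87 / (2*32616) = 26.97

26.97 m/s


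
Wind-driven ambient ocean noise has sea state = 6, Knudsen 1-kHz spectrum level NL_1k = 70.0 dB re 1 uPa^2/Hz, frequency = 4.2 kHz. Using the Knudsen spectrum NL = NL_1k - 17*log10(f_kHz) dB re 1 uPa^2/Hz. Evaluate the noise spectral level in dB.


NL = NL_1k - 17*log10(f_kHz) = 70.0 - 17*log10(4.2) = 70.0 - (10.6) = 59.4

59.4 dB


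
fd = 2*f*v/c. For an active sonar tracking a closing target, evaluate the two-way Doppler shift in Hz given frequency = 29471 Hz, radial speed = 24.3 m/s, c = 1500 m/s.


fd = 2*f*v/c = 2 * 29471 * 24.3 / 1500 = 954.86

954.86 Hz


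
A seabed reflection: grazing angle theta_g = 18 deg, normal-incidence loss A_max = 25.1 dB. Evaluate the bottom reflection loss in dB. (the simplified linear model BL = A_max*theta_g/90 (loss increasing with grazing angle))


BL = A_max * theta_g / 90 = 25.1 * 18 / 90 = 5.02

5.02 dB


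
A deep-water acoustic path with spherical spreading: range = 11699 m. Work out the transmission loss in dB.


TL = 20*log10(11699) = 81.36

81.36 dB


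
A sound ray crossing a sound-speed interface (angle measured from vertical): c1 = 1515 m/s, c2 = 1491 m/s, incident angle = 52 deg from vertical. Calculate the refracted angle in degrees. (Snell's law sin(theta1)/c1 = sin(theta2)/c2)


sin(theta2) = (c2/c1)*sin(theta1) = (1491/1515)*sin(52 deg) = 0.77553
theta2 = arcsin(0.77553) = 50.85

50.85 deg


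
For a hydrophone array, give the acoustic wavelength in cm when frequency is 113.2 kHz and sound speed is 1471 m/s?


lambda = c/f = 1471 / 113200 = 0.013 m = 1.3 cm

1.3 cm


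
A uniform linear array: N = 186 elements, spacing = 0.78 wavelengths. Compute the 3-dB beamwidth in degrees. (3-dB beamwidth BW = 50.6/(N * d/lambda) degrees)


BW = 50.6 / (186 * 0.78) = 50.6 / 145.08 = 0.35

0.35 deg


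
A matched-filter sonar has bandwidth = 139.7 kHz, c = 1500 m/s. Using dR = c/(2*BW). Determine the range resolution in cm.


dR = c/(2*BW) = 1500 / (2 * 139.7e3) = 0.0054 m = 0.54 cm

0.54 cm


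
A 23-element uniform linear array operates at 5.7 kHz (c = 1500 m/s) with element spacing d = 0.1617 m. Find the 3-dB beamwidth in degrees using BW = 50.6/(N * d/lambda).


3.58 deg


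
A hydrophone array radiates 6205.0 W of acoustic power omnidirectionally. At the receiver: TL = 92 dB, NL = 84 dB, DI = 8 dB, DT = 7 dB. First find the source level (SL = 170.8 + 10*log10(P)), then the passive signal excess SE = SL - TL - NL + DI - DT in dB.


Step 1: SL = 170.8 + 10*log10(6205.0) = 208.73 dB
Step 2: SE = SL - TL - NL + DI - DT = 208.73 - 92 - 84 + 8 - 7 = 33.73

33.73 dB


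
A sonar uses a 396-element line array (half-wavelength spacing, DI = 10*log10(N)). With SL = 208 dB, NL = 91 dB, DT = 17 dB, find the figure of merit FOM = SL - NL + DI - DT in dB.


Step 1: DI = 10*log10(396) = 25.98 dB
Step 2: FOM = SL - NL + DI - DT = 208 - 91 + 25.98 - 17 = 125.98

125.98 dB


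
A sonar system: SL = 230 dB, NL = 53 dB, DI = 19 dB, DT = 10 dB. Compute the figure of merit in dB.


FOM = SL - NL + DI - DT = 230 - 53 + 19 - 10 = 186

186 dB


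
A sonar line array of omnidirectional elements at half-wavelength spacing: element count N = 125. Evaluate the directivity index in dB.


DI = 10*log10(125) = 20.97

20.97 dB


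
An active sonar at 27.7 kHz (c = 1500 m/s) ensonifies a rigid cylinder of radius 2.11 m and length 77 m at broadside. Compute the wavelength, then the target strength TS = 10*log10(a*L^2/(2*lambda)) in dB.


Step 1: lambda = c/f = 1500/27700 = 0.05415 m
Step 2: TS = 10*log10(a*L^2/(2*lambda)) = 10*log10(2.11*77^2/(2*0.05415)) = 50.63

50.63 dB


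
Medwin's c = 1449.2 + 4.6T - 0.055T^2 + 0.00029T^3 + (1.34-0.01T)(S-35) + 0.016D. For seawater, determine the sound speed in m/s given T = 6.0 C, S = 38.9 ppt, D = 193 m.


1482.96 m/s


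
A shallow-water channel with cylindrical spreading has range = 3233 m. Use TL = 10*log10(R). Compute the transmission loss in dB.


TL = 10*log10(3233) = 35.1

35.1 dB


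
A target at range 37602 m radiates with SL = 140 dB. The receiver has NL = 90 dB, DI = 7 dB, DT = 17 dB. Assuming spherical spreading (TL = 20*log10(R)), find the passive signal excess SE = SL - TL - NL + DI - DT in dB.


-51.5 dB


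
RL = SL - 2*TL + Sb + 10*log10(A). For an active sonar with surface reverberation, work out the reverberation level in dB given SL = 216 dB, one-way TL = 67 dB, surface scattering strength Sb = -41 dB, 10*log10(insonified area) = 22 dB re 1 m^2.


RL = SL - 2*TL + Sb + 10*log10(A) = 216 - 2*67 + (-41) + 22 = 63

63 dB


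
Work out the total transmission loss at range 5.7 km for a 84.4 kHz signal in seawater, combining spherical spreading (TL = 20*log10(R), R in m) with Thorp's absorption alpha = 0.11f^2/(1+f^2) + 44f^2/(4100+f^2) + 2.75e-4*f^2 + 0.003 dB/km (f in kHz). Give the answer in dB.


Step 1 (Thorp): alpha = 0.11*7123.36/(1+7123.36) + 44*7123.36/(4100+7123.36) + 2.75e-4*7123.36 + 0.003 = 29.9983 dB/km
Step 2: TL_spread = 20*log10(5700) = 75.12 dB
Step 3: TL_abs = alpha*R = 29.9983 * 5.7 = 170.99 dB
Step 4: TL_total = 75.12 + 170.99 = 246.11

246.11 dB


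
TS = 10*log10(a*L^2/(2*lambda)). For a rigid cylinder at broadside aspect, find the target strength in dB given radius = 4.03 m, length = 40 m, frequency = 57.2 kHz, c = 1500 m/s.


lambda = 1500/57200 = 0.02622 m
TS = 10*log10(4.03*40^2/(2*0.02622)) = 50.9

50.9 dB


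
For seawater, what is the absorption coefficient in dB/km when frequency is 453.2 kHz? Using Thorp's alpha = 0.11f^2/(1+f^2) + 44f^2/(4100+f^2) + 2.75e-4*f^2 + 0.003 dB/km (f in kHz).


99.734 dB/km


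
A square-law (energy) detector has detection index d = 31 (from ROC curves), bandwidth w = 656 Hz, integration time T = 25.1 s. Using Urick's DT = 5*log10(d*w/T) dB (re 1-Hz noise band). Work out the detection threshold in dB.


DT = 5*log10(d*w/T) = 5*log10(31 * 656 / 25.1) = 5*log10(810.2) = 14.54

14.54 dB


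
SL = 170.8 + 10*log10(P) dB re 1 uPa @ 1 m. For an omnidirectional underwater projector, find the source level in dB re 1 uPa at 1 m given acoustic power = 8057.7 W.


SL = 170.8 + 10*log10(8057.7) = 170.8 + 39.06 = 209.86

209.86 dB


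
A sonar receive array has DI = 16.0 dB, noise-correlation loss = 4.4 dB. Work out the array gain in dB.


AG = DI - L_corr = 16.0 - 4.4 = 11.6

11.6 dB


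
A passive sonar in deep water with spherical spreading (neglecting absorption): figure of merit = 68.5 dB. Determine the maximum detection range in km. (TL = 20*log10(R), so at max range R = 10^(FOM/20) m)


2.66 km


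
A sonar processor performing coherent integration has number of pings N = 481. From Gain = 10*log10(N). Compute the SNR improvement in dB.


26.82 dB


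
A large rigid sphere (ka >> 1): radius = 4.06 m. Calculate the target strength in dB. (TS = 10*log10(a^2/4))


TS = 10*log10(4.06^2 / 4) = 10*log10(4.1209) = 6.15

6.15 dB


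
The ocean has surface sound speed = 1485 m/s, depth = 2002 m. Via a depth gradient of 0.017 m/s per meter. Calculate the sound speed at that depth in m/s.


c = 1485 + 0.017 * 2002 = 1519.034

1519.034 m/s


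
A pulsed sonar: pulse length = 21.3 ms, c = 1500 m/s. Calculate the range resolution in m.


15.975 m


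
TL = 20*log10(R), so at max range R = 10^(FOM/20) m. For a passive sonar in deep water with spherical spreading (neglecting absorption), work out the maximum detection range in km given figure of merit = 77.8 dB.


7.76 km


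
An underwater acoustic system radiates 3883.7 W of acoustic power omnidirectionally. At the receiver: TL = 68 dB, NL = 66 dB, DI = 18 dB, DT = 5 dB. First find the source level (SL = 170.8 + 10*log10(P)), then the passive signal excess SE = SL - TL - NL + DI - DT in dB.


Step 1: SL = 170.8 + 10*log10(3883.7) = 206.69 dB
Step 2: SE = SL - TL - NL + DI - DT = 206.69 - 68 - 66 + 18 - 5 = 85.69

85.69 dB


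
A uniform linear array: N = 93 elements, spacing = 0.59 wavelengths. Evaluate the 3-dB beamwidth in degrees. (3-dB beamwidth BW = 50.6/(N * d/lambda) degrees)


BW = 50.6 / (93 * 0.59) = 50.6 / 54.87 = 0.92

0.92 deg


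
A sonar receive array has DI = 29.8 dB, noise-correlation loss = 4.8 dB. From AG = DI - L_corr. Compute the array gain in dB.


AG = DI - L_corr = 29.8 - 4.8 = 25.0

25.0 dB


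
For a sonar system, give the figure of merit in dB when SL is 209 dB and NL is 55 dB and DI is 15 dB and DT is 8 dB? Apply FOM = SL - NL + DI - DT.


FOM = SL - NL + DI - DT = 209 - 55 + 15 - 8 = 161

161 dB


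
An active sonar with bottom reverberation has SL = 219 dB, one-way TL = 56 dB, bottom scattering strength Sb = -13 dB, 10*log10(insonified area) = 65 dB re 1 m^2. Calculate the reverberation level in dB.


RL = SL - 2*TL + Sb + 10*log10(A) = 219 - 2*56 + (-13) + 65 = 159

159 dB


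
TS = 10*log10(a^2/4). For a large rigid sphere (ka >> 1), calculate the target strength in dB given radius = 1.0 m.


-6.02 dB


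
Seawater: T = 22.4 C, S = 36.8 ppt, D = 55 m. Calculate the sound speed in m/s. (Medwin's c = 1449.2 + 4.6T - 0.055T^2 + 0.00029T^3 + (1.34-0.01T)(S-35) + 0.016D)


c = 1449.2 + 4.6*22.4 - 0.055*22.4^2 + 0.00029*22.4^3 + (1.34 - 0.01*22.4)*(36.8 - 35) + 0.016*55 = 1530.79

1530.79 m/s


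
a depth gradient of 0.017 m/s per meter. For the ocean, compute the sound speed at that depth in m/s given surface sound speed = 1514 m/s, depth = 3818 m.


1578.906 m/s


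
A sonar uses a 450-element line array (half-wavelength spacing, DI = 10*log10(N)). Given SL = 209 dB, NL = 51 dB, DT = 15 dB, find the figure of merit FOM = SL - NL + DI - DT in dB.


Step 1: DI = 10*log10(450) = 26.53 dB
Step 2: FOM = SL - NL + DI - DT = 209 - 51 + 26.53 - 15 = 169.53

169.53 dB


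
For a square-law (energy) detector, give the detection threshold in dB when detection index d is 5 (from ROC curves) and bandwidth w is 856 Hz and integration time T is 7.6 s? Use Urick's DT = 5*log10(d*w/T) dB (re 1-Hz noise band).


DT = 5*log10(d*w/T) = 5*log10(5 * 856 / 7.6) = 5*log10(563.16) = 13.75

13.75 dB


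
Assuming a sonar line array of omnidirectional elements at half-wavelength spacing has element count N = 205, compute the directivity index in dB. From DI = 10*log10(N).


DI = 10*log10(205) = 23.12

23.12 dB


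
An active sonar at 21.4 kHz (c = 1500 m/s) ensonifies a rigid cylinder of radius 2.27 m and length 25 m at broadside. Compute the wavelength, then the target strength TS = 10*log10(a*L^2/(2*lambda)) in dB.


Step 1: lambda = c/f = 1500/21400 = 0.07009 m
Step 2: TS = 10*log10(a*L^2/(2*lambda)) = 10*log10(2.27*25^2/(2*0.07009)) = 40.05

40.05 dB


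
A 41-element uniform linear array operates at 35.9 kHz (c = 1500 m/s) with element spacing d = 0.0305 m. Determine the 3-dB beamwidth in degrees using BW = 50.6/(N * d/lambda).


Step 1: lambda = 1500/35900 = 0.04178 m
Step 2: d/lambda = 0.0305/0.04178 = 0.73
Step 3: BW = 50.6/(N * d/lambda) = 50.6/(41 * 0.73) = 1.69

1.69 deg


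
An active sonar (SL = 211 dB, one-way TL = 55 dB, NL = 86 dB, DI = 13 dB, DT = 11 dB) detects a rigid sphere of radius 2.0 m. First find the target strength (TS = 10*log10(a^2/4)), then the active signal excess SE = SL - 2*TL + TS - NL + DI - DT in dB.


Step 1: TS = 10*log10(2.0^2/4) = 0.0 dB
Step 2: SE = SL - 2*TL + TS - NL + DI - DT = 211 - 2*55 + (0.0) - 86 + 13 - 11 = 17.0

17.0 dB


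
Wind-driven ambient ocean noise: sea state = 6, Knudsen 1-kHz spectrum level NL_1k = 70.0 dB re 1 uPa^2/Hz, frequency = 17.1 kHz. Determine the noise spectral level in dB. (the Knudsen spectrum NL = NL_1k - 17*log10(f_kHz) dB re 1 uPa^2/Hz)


49.04 dB
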